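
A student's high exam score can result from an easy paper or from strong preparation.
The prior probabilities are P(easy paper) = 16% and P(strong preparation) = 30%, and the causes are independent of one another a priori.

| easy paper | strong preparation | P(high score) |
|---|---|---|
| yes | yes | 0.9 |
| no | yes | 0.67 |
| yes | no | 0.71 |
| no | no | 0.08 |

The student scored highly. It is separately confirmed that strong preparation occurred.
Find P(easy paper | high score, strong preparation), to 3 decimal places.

P(easy paper | high score, strong preparation) ≈ 0.204

Weight on easy paper=true, given the evidence: 0.9·0.16 = 0.144000
Normalizer over all consistent configurations: 0.67·0.84 + 0.9·0.16 = 0.706800
Posterior = 0.144000 / 0.706800 ≈ 0.204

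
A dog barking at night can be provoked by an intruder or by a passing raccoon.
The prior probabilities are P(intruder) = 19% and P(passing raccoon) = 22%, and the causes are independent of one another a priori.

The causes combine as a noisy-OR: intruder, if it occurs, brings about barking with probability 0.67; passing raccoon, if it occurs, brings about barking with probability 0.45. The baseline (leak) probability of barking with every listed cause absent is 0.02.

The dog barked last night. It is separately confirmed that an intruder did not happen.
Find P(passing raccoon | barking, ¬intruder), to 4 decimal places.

P(passing raccoon | barking, ¬intruder) ≈ 0.8667

Under noisy-OR, P(barking | causes) = 1 − (1−0.02)·∏(1−qᵢ) over the active causes.
Enumerate both values of passing raccoon and weight by the priors:
  P(barking | ¬intruder) = 0.02*0.78 + 0.461*0.22
        = 0.015600 + 0.101420 = 0.117020
Configurations with passing raccoon contribute 0.101420, so
  P(passing raccoon | barking, ¬intruder) = 0.101420 / 0.117020 ≈ 0.8667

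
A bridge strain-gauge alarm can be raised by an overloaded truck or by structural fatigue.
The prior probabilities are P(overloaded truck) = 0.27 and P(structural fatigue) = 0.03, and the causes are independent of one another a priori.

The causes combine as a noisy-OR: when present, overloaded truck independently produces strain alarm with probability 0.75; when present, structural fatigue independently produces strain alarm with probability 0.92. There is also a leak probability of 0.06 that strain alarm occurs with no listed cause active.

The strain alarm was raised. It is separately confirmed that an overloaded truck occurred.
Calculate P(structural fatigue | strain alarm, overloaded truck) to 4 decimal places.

P(structural fatigue | strain alarm, overloaded truck) ≈ 0.0382

Under noisy-OR, P(strain alarm | causes) = 1 − (1−0.06)·∏(1−qᵢ) over the active causes.
P(strain alarm | overloaded truck) = 0.765*0.97 + 0.9812*0.03 = 0.742050 + 0.029436 = 0.771486
Of this, 0.029436 comes from 0.9812*0.03 (the structural fatigue=true cases).
So P(structural fatigue | strain alarm, overloaded truck) = 0.029436/0.771486 ≈ 0.0382.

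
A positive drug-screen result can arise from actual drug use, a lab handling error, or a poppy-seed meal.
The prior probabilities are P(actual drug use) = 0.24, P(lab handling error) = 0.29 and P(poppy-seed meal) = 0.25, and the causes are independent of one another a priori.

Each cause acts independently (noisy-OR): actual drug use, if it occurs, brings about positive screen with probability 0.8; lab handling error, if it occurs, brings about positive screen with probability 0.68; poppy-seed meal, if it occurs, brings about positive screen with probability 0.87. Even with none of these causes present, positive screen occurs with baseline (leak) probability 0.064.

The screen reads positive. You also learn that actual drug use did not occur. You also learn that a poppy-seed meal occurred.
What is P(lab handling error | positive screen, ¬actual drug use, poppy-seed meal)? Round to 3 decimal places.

P(lab handling error | positive screen, ¬actual drug use, poppy-seed meal) ≈ 0.309

Under noisy-OR, P(positive screen | causes) = 1 − (1−0.064)·∏(1−qᵢ) over the active causes.
Sum P(positive screen|·) weighted by the priors over both values of lab handling error:
  P(positive screen | ¬actual drug use, poppy-seed meal) = 0.87832*0.71 + 0.961062*0.29
        = 0.623607 + 0.278708 = 0.902315
Keeping only the lab handling error-present terms gives 0.278708, so
  P(lab handling error | positive screen, ¬actual drug use, poppy-seed meal) = 0.278708 / 0.902315 ≈ 0.309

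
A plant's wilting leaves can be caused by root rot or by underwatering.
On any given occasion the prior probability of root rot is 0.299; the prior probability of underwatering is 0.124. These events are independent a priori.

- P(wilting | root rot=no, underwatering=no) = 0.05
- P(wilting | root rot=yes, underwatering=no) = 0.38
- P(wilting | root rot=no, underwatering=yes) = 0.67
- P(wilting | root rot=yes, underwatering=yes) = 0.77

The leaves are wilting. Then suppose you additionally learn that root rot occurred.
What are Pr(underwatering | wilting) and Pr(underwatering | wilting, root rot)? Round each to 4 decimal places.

Sum P(wilting|·) weighted by the priors over the 4 (root rot, underwatering) configurations:
  P(wilting) = 0.05×0.701×0.876 + 0.67×0.701×0.124 + 0.38×0.299×0.876 + 0.77×0.299×0.124
        = 0.030704 + 0.058239 + 0.099531 + 0.028549 = 0.217023
Keeping only the underwatering-present terms gives 0.086788, so
  P(underwatering | wilting) = 0.086788 / 0.217023 ≈ 0.3999

With the extra evidence:
P(wilting | root rot) = 0.38·0.876 + 0.77·0.124 = 0.332880 + 0.095480 = 0.428360
The underwatering-present share is 0.77·0.124 = 0.095480.
So P(underwatering | wilting, root rot) = 0.095480/0.428360 ≈ 0.2229.
This is intercausal reasoning (explaining away): once root rot accounts for the wilting, underwatering becomes less likely.

Pr(underwatering | wilting) ≈ 0.3999; Pr(underwatering | wilting, root rot) ≈ 0.2229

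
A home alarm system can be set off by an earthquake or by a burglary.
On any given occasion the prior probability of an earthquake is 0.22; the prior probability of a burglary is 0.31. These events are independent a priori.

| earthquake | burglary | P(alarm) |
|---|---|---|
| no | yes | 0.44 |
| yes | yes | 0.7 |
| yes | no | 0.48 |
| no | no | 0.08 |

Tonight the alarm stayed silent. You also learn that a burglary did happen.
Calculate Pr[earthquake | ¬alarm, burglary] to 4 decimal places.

Weight on earthquake=true, given the evidence: 0.3·0.22 = 0.066000
Normalizer over all consistent configurations: 0.56·0.78 + 0.3·0.22 = 0.502800
Posterior = 0.066000 / 0.502800 ≈ 0.1313

Pr[earthquake | ¬alarm, burglary] ≈ 0.1313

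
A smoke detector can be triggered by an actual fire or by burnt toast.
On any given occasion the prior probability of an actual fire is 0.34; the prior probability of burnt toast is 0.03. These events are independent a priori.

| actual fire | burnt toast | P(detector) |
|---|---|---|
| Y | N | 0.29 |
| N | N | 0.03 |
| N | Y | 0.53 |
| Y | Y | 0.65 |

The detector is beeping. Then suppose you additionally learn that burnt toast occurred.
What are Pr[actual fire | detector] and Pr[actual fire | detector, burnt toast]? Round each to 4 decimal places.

By total probability over the 4 (actual fire, burnt toast) configurations:
  P(detector) = 0.03×0.66×0.97 + 0.53×0.66×0.03 + 0.29×0.34×0.97 + 0.65×0.34×0.03
        = 0.019206 + 0.010494 + 0.095642 + 0.006630 = 0.131972
Configurations with actual fire contribute 0.102272, so
  P(actual fire | detector) = 0.102272 / 0.131972 ≈ 0.7750

With the extra evidence:
For the numerator, keep only actual fire=true terms: 0.65×0.34 = 0.221000
Denominator P(detector | burnt toast): 0.53×0.66 + 0.65×0.34 = 0.570800
Posterior = 0.221000 / 0.570800 ≈ 0.3872
— burnt toast explains away the evidence for actual fire.

Pr[actual fire | detector] ≈ 0.7750; Pr[actual fire | detector, burnt toast] ≈ 0.3872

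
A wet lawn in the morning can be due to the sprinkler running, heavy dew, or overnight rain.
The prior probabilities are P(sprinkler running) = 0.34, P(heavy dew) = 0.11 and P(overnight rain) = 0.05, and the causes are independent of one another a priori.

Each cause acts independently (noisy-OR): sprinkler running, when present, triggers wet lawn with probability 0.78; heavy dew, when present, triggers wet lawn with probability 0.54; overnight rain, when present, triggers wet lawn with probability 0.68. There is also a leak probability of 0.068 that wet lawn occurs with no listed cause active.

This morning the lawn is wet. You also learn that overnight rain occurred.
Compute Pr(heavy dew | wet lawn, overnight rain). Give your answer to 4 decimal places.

Under noisy-OR, P(wet lawn | causes) = 1 − (1−0.068)·∏(1−qᵢ) over the active causes.
Enumerate the 4 (sprinkler running, heavy dew) configurations and weight by the priors:
  P(wet lawn | overnight rain) = 0.70176*0.66*0.89 + 0.86281*0.66*0.11 + 0.934387*0.34*0.89 + 0.969818*0.34*0.11
        = 0.412214 + 0.062640 + 0.282746 + 0.036271 = 0.793871
Configurations with heavy dew contribute 0.098911, so
  P(heavy dew | wet lawn, overnight rain) = 0.098911 / 0.793871 ≈ 0.1246

Pr(heavy dew | wet lawn, overnight rain) ≈ 0.1246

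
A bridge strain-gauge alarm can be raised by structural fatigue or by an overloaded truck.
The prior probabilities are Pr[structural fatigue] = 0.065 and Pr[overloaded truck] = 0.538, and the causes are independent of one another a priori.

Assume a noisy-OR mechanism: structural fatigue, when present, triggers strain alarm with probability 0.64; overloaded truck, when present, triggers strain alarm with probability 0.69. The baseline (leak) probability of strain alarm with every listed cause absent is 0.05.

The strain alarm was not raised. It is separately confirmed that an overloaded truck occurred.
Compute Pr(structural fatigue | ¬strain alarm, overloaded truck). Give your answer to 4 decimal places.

Under noisy-OR, P(strain alarm | causes) = 1 − (1−0.05)·∏(1−qᵢ) over the active causes.
By total probability over both values of structural fatigue:
  P(¬strain alarm | overloaded truck) = 0.2945·0.935 + 0.10602·0.065
        = 0.275357 + 0.006891 = 0.282248
Keeping only the structural fatigue-present terms gives 0.006891, so
  P(structural fatigue | ¬strain alarm, overloaded truck) = 0.006891 / 0.282248 ≈ 0.0244

Pr(structural fatigue | ¬strain alarm, overloaded truck) ≈ 0.0244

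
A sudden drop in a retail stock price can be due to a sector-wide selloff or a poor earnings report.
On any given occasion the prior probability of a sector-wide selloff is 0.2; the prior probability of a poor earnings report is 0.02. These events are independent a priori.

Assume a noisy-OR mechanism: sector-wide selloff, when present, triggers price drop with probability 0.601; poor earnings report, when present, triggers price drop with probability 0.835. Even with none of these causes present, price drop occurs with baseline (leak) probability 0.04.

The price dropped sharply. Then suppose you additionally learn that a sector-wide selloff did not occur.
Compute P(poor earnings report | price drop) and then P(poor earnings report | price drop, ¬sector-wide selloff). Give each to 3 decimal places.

Under noisy-OR, P(price drop | causes) = 1 − (1−0.04)·∏(1−qᵢ) over the active causes.
For the numerator, keep only poor earnings report=true terms: 0.013466 + 0.003747 = 0.017213
Normalizer over all consistent configurations: 0.04×0.8×0.98 + 0.8416×0.8×0.02 + 0.61696×0.2×0.98 + 0.936798×0.2×0.02 = 0.169497
Posterior = 0.017213 / 0.169497 ≈ 0.102

With the extra evidence:
Enumerate both values of poor earnings report and weight by the priors:
  P(price drop | ¬sector-wide selloff) = 0.04·0.98 + 0.8416·0.02
        = 0.039200 + 0.016832 = 0.056032
Configurations with poor earnings report contribute 0.016832, so
  P(poor earnings report | price drop, ¬sector-wide selloff) = 0.016832 / 0.056032 ≈ 0.300

P(poor earnings report | price drop) ≈ 0.102; P(poor earnings report | price drop, ¬sector-wide selloff) ≈ 0.300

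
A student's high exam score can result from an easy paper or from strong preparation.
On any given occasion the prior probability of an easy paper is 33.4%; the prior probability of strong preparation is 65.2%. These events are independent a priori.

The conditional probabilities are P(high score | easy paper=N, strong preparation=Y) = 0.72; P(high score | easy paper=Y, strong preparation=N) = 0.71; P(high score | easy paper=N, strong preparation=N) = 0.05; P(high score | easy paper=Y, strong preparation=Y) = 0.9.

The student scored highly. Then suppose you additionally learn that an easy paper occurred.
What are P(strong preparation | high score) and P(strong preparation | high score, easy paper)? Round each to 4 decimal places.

P(strong preparation | high score) ≈ 0.8439; P(strong preparation | high score, easy paper) ≈ 0.7037

Numerator (weight on configurations with strong preparation): 0.312647 + 0.195991 = 0.508638
The normalizing constant is 0.05×0.666×0.348 + 0.72×0.666×0.652 + 0.71×0.334×0.348 + 0.9×0.334×0.652 = 0.602751
Posterior = 0.508638 / 0.602751 ≈ 0.8439

Now condition on the additional information:
Enumerate both values of strong preparation and weight by the priors:
  P(high score | easy paper) = 0.71*0.348 + 0.9*0.652
        = 0.247080 + 0.586800 = 0.833880
Keeping only the strong preparation-present terms gives 0.586800, so
  P(strong preparation | high score, easy paper) = 0.586800 / 0.833880 ≈ 0.7037
— easy paper explains away the evidence for strong preparation.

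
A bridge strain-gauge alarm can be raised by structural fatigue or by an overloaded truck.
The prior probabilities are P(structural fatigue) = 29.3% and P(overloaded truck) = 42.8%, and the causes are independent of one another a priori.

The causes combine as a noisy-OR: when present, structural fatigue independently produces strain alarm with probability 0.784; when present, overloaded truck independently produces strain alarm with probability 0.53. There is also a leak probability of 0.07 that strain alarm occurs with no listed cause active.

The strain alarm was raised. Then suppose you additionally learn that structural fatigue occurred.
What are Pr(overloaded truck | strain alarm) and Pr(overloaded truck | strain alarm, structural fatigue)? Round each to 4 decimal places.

Pr(overloaded truck | strain alarm) ≈ 0.6363; Pr(overloaded truck | strain alarm, structural fatigue) ≈ 0.4589

Under noisy-OR, P(strain alarm | causes) = 1 − (1−0.07)·∏(1−qᵢ) over the active causes.
Enumerate the 4 (structural fatigue, overloaded truck) configurations and weight by the priors:
  P(strain alarm) = 0.07·0.707·0.572 + 0.5629·0.707·0.428 + 0.79912·0.293·0.572 + 0.905586·0.293·0.428
        = 0.028308 + 0.170331 + 0.133929 + 0.113564 = 0.446132
Keeping only the overloaded truck-present terms gives 0.283895, so
  P(overloaded truck | strain alarm) = 0.283895 / 0.446132 ≈ 0.6363

Now also conditioning on structural fatigue=true:
Weight on overloaded truck=true, given the evidence: 0.905586·0.428 = 0.387591
Denominator P(strain alarm | structural fatigue): 0.79912·0.572 + 0.905586·0.428 = 0.844688
Posterior = 0.387591 / 0.844688 ≈ 0.4589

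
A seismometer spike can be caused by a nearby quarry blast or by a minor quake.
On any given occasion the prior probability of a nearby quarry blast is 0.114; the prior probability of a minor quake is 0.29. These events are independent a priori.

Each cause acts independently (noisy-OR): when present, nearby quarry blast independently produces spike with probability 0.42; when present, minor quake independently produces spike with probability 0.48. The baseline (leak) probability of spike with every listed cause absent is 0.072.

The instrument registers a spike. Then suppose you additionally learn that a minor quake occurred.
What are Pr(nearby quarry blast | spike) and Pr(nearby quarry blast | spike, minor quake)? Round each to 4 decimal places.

Pr(nearby quarry blast | spike) ≈ 0.2555; Pr(nearby quarry blast | spike, minor quake) ≈ 0.1519

Under noisy-OR, P(spike | causes) = 1 − (1−0.072)·∏(1−qᵢ) over the active causes.
Enumerate the 4 (nearby quarry blast, minor quake) configurations and weight by the priors:
  P(spike) = 0.072*0.886*0.71 + 0.51744*0.886*0.29 + 0.46176*0.114*0.71 + 0.720115*0.114*0.29
        = 0.045292 + 0.132951 + 0.037375 + 0.023807 = 0.239425
The terms with nearby quarry blast present sum to 0.061182, so
  P(nearby quarry blast | spike) = 0.061182 / 0.239425 ≈ 0.2555

Now condition on the additional information:
By total probability over both values of nearby quarry blast:
  P(spike | minor quake) = 0.51744×0.886 + 0.720115×0.114
        = 0.458452 + 0.082093 = 0.540545
Keeping only the nearby quarry blast-present terms gives 0.082093, so
  P(nearby quarry blast | spike, minor quake) = 0.082093 / 0.540545 ≈ 0.1519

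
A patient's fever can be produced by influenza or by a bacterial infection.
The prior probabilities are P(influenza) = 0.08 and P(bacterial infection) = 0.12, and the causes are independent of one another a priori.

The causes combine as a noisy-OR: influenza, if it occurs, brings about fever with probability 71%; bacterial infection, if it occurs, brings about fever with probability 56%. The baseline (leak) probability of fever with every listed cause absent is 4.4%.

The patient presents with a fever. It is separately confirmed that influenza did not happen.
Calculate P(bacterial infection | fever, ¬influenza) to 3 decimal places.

Under noisy-OR, P(fever | causes) = 1 − (1−0.044)·∏(1−qᵢ) over the active causes.
Weight on bacterial infection=true, given the evidence: 0.57936×0.12 = 0.069523
Denominator P(fever | ¬influenza): 0.044×0.88 + 0.57936×0.12 = 0.108243
P(bacterial infection | fever, ¬influenza) = 0.069523/0.108243 ≈ 0.642

P(bacterial infection | fever, ¬influenza) ≈ 0.642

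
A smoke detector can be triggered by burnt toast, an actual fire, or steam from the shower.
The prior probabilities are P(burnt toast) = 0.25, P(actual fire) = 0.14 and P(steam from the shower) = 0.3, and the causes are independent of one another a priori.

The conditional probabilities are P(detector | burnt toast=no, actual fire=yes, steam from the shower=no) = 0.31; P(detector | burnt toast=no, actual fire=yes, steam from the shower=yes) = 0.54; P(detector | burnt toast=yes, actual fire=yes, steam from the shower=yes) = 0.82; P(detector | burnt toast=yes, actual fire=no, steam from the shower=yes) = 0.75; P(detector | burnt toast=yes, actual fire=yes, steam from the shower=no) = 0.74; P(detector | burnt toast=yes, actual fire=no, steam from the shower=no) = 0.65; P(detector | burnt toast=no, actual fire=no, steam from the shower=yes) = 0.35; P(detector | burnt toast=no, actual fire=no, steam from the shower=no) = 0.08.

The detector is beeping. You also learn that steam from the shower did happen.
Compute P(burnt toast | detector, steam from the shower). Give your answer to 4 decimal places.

Sum P(detector|·) weighted by the priors over the 4 (burnt toast, actual fire) configurations:
  P(detector | steam from the shower) = 0.35·0.75·0.86 + 0.54·0.75·0.14 + 0.75·0.25·0.86 + 0.82·0.25·0.14
        = 0.225750 + 0.056700 + 0.161250 + 0.028700 = 0.472400
Keeping only the burnt toast-present terms gives 0.189950, so
  P(burnt toast | detector, steam from the shower) = 0.189950 / 0.472400 ≈ 0.4021

P(burnt toast | detector, steam from the shower) ≈ 0.4021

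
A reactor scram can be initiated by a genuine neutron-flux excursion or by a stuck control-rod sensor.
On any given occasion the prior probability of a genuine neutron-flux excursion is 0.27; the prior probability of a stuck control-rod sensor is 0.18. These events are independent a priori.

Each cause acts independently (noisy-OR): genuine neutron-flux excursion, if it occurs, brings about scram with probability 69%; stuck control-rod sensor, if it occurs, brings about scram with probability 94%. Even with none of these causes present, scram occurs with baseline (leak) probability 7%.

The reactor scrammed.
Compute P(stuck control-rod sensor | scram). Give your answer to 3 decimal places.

Under noisy-OR, P(scram | causes) = 1 − (1−0.07)·∏(1−qᵢ) over the active causes.
For the numerator, keep only stuck control-rod sensor=true terms: 0.124068 + 0.047759 = 0.171827
Normalizer over all consistent configurations: 0.07·0.73·0.82 + 0.9442·0.73·0.18 + 0.7117·0.27·0.82 + 0.982702·0.27·0.18 = 0.371299
Posterior = 0.171827 / 0.371299 ≈ 0.463

P(stuck control-rod sensor | scram) ≈ 0.463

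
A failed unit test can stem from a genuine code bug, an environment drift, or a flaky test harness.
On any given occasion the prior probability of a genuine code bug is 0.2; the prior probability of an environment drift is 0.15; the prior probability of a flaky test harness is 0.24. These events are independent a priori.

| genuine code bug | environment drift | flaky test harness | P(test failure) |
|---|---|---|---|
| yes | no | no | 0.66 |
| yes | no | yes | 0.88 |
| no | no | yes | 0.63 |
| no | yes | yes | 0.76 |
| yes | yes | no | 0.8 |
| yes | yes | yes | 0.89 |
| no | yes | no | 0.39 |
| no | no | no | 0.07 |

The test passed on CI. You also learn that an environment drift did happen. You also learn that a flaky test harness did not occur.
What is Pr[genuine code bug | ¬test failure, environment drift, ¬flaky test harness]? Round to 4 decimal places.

Pr[genuine code bug | ¬test failure, environment drift, ¬flaky test harness] ≈ 0.0758

P(¬test failure | environment drift, ¬flaky test harness) = 0.61×0.8 + 0.2×0.2 = 0.488000 + 0.040000 = 0.528000
The genuine code bug-present share is 0.2×0.2 = 0.040000.
So P(genuine code bug | ¬test failure, environment drift, ¬flaky test harness) = 0.040000/0.528000 ≈ 0.0758.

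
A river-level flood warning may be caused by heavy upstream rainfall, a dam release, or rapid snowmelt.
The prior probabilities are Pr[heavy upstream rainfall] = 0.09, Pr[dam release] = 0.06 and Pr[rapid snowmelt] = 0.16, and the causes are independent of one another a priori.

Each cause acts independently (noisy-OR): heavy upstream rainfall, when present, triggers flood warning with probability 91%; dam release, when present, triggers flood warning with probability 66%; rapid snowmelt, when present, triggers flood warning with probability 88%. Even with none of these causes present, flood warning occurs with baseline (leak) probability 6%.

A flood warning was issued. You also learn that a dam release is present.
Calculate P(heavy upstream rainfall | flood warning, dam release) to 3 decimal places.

P(heavy upstream rainfall | flood warning, dam release) ≈ 0.117

Under noisy-OR, P(flood warning | causes) = 1 − (1−0.06)·∏(1−qᵢ) over the active causes.
P(flood warning | dam release) = 0.6804·0.91·0.84 + 0.961648·0.91·0.16 + 0.971236·0.09·0.84 + 0.996548·0.09·0.16 = 0.520098 + 0.140016 + 0.073425 + 0.014350 = 0.747889
Of this, 0.087775 comes from 0.073425 + 0.014350 (the heavy upstream rainfall=true cases).
P(heavy upstream rainfall | flood warning, dam release) = 0.087775 / 0.747889 ≈ 0.117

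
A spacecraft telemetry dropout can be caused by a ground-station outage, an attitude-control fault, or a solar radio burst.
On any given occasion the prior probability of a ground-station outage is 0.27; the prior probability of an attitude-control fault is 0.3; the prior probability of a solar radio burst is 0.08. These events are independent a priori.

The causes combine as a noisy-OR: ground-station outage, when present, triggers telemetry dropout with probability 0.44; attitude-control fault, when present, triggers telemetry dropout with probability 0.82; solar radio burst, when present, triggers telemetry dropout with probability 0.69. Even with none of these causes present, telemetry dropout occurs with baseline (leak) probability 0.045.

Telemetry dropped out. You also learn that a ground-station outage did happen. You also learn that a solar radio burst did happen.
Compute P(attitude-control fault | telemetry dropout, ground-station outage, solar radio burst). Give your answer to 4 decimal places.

P(attitude-control fault | telemetry dropout, ground-station outage, solar radio burst) ≈ 0.3326

Under noisy-OR, P(telemetry dropout | causes) = 1 − (1−0.045)·∏(1−qᵢ) over the active causes.
P(telemetry dropout | ground-station outage, solar radio burst) = 0.834212×0.7 + 0.970158×0.3 = 0.583948 + 0.291047 = 0.874995
The attitude-control fault-present share is 0.970158×0.3 = 0.291047.
Hence the posterior is 0.291047/0.874995 ≈ 0.3326.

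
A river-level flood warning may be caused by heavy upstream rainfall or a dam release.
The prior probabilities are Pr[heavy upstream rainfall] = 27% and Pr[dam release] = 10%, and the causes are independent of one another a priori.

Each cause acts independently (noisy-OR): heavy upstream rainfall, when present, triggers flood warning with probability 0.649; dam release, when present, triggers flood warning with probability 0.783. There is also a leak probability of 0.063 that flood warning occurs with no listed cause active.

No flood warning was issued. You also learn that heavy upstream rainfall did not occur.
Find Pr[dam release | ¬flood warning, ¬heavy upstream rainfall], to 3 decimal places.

Pr[dam release | ¬flood warning, ¬heavy upstream rainfall] ≈ 0.024

Under noisy-OR, P(flood warning | causes) = 1 − (1−0.063)·∏(1−qᵢ) over the active causes.
Enumerate both values of dam release and weight by the priors:
  P(¬flood warning | ¬heavy upstream rainfall) = 0.937×0.9 + 0.203329×0.1
        = 0.843300 + 0.020333 = 0.863633
Configurations with dam release contribute 0.020333, so
  P(dam release | ¬flood warning, ¬heavy upstream rainfall) = 0.020333 / 0.863633 ≈ 0.024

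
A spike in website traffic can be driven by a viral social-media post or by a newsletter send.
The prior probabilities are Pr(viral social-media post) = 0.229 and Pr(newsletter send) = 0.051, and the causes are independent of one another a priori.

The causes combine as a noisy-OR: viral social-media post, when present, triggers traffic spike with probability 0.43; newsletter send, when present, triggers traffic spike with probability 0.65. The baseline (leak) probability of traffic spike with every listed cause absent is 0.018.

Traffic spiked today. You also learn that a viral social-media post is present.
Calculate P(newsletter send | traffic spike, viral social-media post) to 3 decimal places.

P(newsletter send | traffic spike, viral social-media post) ≈ 0.089

Under noisy-OR, P(traffic spike | causes) = 1 − (1−0.018)·∏(1−qᵢ) over the active causes.
Enumerate both values of newsletter send and weight by the priors:
  P(traffic spike | viral social-media post) = 0.44026·0.949 + 0.804091·0.051
        = 0.417807 + 0.041009 = 0.458816
Keeping only the newsletter send-present terms gives 0.041009, so
  P(newsletter send | traffic spike, viral social-media post) = 0.041009 / 0.458816 ≈ 0.089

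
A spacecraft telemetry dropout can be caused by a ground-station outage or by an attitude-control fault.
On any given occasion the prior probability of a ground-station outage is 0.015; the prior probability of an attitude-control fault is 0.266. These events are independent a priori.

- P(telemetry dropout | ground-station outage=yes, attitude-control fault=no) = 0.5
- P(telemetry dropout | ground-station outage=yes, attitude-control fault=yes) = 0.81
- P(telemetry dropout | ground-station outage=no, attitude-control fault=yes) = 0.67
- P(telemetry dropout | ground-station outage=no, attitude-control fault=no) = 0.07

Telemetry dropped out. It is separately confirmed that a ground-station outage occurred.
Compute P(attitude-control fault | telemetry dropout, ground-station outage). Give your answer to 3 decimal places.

P(telemetry dropout | ground-station outage) = 0.5×0.734 + 0.81×0.266 = 0.367000 + 0.215460 = 0.582460
The attitude-control fault-present share is 0.81×0.266 = 0.215460.
Hence the posterior is 0.215460/0.582460 ≈ 0.370.

P(attitude-control fault | telemetry dropout, ground-station outage) ≈ 0.370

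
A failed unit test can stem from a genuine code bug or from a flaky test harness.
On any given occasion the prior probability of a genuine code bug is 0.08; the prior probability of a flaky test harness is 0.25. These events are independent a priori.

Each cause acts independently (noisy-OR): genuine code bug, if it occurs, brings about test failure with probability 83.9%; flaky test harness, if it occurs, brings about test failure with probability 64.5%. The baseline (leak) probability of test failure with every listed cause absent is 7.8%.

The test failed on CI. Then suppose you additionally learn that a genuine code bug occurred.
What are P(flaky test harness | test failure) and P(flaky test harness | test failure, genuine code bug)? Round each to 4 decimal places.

P(flaky test harness | test failure) ≈ 0.6234; P(flaky test harness | test failure, genuine code bug) ≈ 0.2705

Under noisy-OR, P(test failure | causes) = 1 − (1−0.078)·∏(1−qᵢ) over the active causes.
Sum P(test failure|·) weighted by the priors over the 4 (genuine code bug, flaky test harness) configurations:
  P(test failure) = 0.078·0.92·0.75 + 0.67269·0.92·0.25 + 0.851558·0.08·0.75 + 0.947303·0.08·0.25
        = 0.053820 + 0.154719 + 0.051093 + 0.018946 = 0.278578
Configurations with flaky test harness contribute 0.173665, so
  P(flaky test harness | test failure) = 0.173665 / 0.278578 ≈ 0.6234

Now also conditioning on genuine code bug=true:
Numerator (weight on configurations with flaky test harness): 0.947303*0.25 = 0.236826
The normalizing constant is 0.851558*0.75 + 0.947303*0.25 = 0.875495
P(flaky test harness | test failure, genuine code bug) = 0.236826/0.875495 ≈ 0.2705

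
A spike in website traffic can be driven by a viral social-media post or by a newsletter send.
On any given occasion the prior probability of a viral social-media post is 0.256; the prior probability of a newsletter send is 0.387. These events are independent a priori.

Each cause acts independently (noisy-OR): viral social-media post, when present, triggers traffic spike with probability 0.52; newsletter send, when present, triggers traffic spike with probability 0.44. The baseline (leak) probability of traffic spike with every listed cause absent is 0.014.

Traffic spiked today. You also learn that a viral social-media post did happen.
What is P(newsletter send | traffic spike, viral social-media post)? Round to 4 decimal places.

P(newsletter send | traffic spike, viral social-media post) ≈ 0.4683

Under noisy-OR, P(traffic spike | causes) = 1 − (1−0.014)·∏(1−qᵢ) over the active causes.
For the numerator, keep only newsletter send=true terms: 0.734963*0.387 = 0.284431
The normalizing constant is 0.52672*0.613 + 0.734963*0.387 = 0.607310
Posterior = 0.284431 / 0.607310 ≈ 0.4683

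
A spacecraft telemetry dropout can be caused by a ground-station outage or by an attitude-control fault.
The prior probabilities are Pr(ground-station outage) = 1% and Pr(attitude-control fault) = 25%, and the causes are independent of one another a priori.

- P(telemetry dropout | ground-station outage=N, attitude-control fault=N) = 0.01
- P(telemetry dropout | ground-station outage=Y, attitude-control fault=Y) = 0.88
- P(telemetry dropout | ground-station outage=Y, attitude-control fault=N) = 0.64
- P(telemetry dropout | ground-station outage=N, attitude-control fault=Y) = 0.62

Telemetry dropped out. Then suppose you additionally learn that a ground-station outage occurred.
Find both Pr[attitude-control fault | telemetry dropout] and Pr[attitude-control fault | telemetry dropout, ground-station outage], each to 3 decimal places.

Pr[attitude-control fault | telemetry dropout] ≈ 0.927; Pr[attitude-control fault | telemetry dropout, ground-station outage] ≈ 0.314

Enumerate the 4 (ground-station outage, attitude-control fault) configurations and weight by the priors:
  P(telemetry dropout) = 0.01·0.99·0.75 + 0.62·0.99·0.25 + 0.64·0.01·0.75 + 0.88·0.01·0.25
        = 0.007425 + 0.153450 + 0.004800 + 0.002200 = 0.167875
Keeping only the attitude-control fault-present terms gives 0.155650, so
  P(attitude-control fault | telemetry dropout) = 0.155650 / 0.167875 ≈ 0.927

Now condition on the additional information:
Enumerate both values of attitude-control fault and weight by the priors:
  P(telemetry dropout | ground-station outage) = 0.64·0.75 + 0.88·0.25
        = 0.480000 + 0.220000 = 0.700000
The terms with attitude-control fault present sum to 0.220000, so
  P(attitude-control fault | telemetry dropout, ground-station outage) = 0.220000 / 0.700000 ≈ 0.314
The drop from 0.927 to 0.314 is the explaining-away (discounting) effect.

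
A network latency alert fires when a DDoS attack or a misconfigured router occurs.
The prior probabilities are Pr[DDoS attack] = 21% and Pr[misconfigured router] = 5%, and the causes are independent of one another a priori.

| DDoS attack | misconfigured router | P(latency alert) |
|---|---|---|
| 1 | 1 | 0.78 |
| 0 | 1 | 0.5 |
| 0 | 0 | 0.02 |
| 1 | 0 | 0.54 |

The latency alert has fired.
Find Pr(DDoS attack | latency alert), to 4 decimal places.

P(latency alert) = 0.02*0.79*0.95 + 0.5*0.79*0.05 + 0.54*0.21*0.95 + 0.78*0.21*0.05 = 0.015010 + 0.019750 + 0.107730 + 0.008190 = 0.150680
Of this, 0.115920 comes from 0.107730 + 0.008190 (the DDoS attack=true cases).
So P(DDoS attack | latency alert) = 0.115920/0.150680 ≈ 0.7693.

Pr(DDoS attack | latency alert) ≈ 0.7693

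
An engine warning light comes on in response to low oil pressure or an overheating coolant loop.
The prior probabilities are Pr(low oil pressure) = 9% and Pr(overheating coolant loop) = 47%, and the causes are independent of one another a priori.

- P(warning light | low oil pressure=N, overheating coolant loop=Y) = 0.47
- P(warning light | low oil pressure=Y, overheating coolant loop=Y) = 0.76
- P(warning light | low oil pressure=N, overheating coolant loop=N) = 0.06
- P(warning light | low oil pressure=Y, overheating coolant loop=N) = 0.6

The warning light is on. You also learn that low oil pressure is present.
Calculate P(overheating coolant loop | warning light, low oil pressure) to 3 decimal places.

P(overheating coolant loop | warning light, low oil pressure) ≈ 0.529

P(warning light | low oil pressure) = 0.6*0.53 + 0.76*0.47 = 0.318000 + 0.357200 = 0.675200
Restricting to configurations with overheating coolant loop present: 0.76*0.47 = 0.357200.
So P(overheating coolant loop | warning light, low oil pressure) = 0.357200/0.675200 ≈ 0.529.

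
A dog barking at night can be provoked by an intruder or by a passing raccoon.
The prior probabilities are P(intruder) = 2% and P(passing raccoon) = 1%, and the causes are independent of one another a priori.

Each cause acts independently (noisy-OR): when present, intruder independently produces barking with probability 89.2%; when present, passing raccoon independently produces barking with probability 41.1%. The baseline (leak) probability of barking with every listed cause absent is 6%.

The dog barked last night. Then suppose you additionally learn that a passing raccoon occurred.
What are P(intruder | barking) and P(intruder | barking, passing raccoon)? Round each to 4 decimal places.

P(intruder | barking) ≈ 0.2232; P(intruder | barking, passing raccoon) ≈ 0.0412

Under noisy-OR, P(barking | causes) = 1 − (1−0.06)·∏(1−qᵢ) over the active causes.
P(barking) = 0.06*0.98*0.99 + 0.44634*0.98*0.01 + 0.89848*0.02*0.99 + 0.940205*0.02*0.01 = 0.058212 + 0.004374 + 0.017790 + 0.000188 = 0.080564
Restricting to configurations with intruder present: 0.017790 + 0.000188 = 0.017978.
Hence the posterior is 0.017978/0.080564 ≈ 0.2232.

Now condition on the additional information:
P(barking | passing raccoon) = 0.44634·0.98 + 0.940205·0.02 = 0.437413 + 0.018804 = 0.456217
Of this, 0.018804 comes from 0.940205·0.02 (the intruder=true cases).
Hence the posterior is 0.018804/0.456217 ≈ 0.0412.
— passing raccoon explains away the evidence for intruder.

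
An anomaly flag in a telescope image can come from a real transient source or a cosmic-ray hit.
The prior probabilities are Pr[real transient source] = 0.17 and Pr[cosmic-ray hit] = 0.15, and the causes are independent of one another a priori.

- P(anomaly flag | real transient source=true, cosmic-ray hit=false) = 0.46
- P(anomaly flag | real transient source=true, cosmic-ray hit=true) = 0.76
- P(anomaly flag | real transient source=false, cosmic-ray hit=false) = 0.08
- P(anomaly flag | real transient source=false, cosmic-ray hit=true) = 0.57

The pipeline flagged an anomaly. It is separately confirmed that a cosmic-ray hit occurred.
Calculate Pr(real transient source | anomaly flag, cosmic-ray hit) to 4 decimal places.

Pr(real transient source | anomaly flag, cosmic-ray hit) ≈ 0.2145

P(anomaly flag | cosmic-ray hit) = 0.57·0.83 + 0.76·0.17 = 0.473100 + 0.129200 = 0.602300
Restricting to configurations with real transient source present: 0.76·0.17 = 0.129200.
So P(real transient source | anomaly flag, cosmic-ray hit) = 0.129200/0.602300 ≈ 0.2145.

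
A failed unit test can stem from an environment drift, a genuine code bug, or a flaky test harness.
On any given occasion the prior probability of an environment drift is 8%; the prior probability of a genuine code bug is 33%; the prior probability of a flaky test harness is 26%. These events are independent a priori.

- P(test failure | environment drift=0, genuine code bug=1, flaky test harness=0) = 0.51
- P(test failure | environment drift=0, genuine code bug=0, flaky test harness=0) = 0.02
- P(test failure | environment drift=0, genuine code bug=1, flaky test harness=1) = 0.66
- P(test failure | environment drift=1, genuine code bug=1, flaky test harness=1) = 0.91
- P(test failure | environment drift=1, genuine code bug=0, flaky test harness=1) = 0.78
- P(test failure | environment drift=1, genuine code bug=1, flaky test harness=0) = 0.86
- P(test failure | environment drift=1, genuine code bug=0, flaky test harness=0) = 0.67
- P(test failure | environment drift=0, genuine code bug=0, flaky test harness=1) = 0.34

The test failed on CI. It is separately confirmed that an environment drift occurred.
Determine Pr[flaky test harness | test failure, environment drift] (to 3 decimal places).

For the numerator, keep only flaky test harness=true terms: 0.135876 + 0.078078 = 0.213954
The normalizing constant is 0.67*0.67*0.74 + 0.78*0.67*0.26 + 0.86*0.33*0.74 + 0.91*0.33*0.26 = 0.756152
P(flaky test harness | test failure, environment drift) = 0.213954/0.756152 ≈ 0.283

Pr[flaky test harness | test failure, environment drift] ≈ 0.283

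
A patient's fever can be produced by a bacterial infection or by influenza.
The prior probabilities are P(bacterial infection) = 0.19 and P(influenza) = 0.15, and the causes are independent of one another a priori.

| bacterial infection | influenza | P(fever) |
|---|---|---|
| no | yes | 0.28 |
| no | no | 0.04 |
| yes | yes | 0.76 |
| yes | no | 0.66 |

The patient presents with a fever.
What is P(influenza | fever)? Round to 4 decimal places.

P(influenza | fever) ≈ 0.2933

Numerator (weight on configurations with influenza): 0.034020 + 0.021660 = 0.055680
Normalizer over all consistent configurations: 0.04·0.81·0.85 + 0.28·0.81·0.15 + 0.66·0.19·0.85 + 0.76·0.19·0.15 = 0.189810
Posterior = 0.055680 / 0.189810 ≈ 0.2933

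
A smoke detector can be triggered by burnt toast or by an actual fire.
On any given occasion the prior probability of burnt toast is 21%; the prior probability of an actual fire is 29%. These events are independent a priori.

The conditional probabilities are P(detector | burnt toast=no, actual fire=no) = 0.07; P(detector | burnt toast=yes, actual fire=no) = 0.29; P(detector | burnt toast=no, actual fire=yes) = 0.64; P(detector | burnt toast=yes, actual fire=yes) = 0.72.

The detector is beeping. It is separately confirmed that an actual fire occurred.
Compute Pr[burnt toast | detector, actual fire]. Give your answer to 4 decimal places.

For the numerator, keep only burnt toast=true terms: 0.72×0.21 = 0.151200
Normalizer over all consistent configurations: 0.64×0.79 + 0.72×0.21 = 0.656800
P(burnt toast | detector, actual fire) = 0.151200/0.656800 ≈ 0.2302

Pr[burnt toast | detector, actual fire] ≈ 0.2302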